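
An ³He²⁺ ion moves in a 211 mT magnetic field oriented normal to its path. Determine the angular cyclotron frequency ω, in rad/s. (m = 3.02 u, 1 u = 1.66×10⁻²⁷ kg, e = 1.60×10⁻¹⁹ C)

ω = qB/m = (2×1.60×10^-19)(0.211) / (5.01×10^-27) = 1.35×10^7 rad/s.

ω ≈ 1.35×10^7 rad/s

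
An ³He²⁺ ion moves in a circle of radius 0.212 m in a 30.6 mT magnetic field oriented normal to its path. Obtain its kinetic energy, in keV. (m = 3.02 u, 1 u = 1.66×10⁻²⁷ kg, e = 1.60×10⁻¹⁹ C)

K ≈ 2.69 keV

v = qBr/m = (2×1.60×10^-19)(0.0306)(0.212) / (5.01×10^-27) = 4.14×10^5 m/s.
K = ½mv² = 0.5·(5.01×10^-27)·(4.14×10^5)² = 4.30×10^-16 J = 2.69 keV.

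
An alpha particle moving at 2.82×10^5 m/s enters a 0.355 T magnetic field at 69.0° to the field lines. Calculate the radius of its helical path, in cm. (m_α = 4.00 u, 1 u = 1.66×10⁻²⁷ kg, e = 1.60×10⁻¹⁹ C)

Only the perpendicular component v⊥ = v sin69.0° = 2.63×10^5 m/s is bent by the field.
r = m v⊥ /(qB) = (6.64×10^-27)(2.63×10^5) / [(2×1.60×10^-19)(0.355)] = 0.0154 m.

r ≈ 1.54 cm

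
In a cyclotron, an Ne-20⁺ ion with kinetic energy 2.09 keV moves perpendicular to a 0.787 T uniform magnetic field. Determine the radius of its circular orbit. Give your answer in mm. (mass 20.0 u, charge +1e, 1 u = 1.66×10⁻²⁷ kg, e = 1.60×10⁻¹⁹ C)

Convert the energy: K = 2.09 keV = 3.34×10^-16 J.
v = √(2K/m) = √(2·3.34×10^-16/3.32×10^-26) = 1.42×10^5 m/s.
r = mv/(qB) = (3.32×10^-26)(1.42×10^5) / [(1×1.60×10^-19)(0.787)] = 0.0374 m.

r ≈ 37.4 mm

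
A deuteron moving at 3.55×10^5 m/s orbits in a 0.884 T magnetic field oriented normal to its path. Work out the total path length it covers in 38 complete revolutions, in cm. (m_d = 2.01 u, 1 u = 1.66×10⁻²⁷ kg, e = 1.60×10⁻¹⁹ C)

L ≈ 200 cm

r = mv/(qB) = 8.37×10^-3 m, so one revolution covers 2πr = 0.0526 m.
In 38 revolutions: L = 38·2πr = 2.00 m.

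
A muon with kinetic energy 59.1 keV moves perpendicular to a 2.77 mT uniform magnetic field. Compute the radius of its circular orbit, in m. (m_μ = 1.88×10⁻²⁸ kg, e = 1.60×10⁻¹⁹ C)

Convert the energy: K = 59.1 keV = 9.46×10^-15 J.
v = √(2K/m) = √(2·9.46×10^-15/1.88×10^-28) = 1.00×10^7 m/s.
r = mv/(qB) = (1.88×10^-28)(1.00×10^7) / [(1×1.60×10^-19)(2.77×10^-3)] = 4.25 m.

r ≈ 4.25 m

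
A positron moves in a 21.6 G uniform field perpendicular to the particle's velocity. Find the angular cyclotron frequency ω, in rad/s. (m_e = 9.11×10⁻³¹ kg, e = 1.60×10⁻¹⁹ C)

ω ≈ 3.79×10^8 rad/s

ω = qB/m = (1×1.60×10^-19)(2.16×10^-3) / (9.11×10^-31) = 3.79×10^8 rad/s.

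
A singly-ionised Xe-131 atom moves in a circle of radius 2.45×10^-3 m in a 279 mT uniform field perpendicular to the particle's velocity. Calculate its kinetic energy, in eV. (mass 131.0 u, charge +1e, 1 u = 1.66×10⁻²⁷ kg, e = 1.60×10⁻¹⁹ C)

v = qBr/m = (1×1.60×10^-19)(0.279)(2.45×10^-3) / (2.17×10^-25) = 503 m/s.
K = ½mv² = 0.5·(2.17×10^-25)·(503)² = 2.75×10^-20 J = 0.172 eV.

K ≈ 0.172 eV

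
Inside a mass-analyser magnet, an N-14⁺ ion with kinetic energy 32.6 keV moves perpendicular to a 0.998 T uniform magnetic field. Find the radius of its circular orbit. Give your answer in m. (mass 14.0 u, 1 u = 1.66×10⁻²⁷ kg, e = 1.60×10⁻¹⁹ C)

r ≈ 0.0975 m

Convert the energy: K = 32.6 keV = 5.22×10^-15 J.
v = √(2K/m) = √(2·5.22×10^-15/2.32×10^-26) = 6.70×10^5 m/s.
r = mv/(qB) = (2.32×10^-26)(6.70×10^5) / [(1×1.60×10^-19)(0.998)] = 0.0975 m.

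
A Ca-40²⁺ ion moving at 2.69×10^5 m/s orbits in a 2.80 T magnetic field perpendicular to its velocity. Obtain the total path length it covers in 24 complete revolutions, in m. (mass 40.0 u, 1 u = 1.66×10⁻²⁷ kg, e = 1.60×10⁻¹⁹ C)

r = mv/(qB) = 0.0199 m, so one revolution covers 2πr = 0.125 m.
In 24 revolutions: L = 24·2πr = 3.01 m.

L ≈ 3.01 m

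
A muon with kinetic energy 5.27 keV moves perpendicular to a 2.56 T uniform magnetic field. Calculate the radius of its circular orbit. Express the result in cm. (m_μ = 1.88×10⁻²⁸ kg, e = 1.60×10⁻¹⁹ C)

r ≈ 0.137 cm

Convert the energy: K = 5.27 keV = 8.43×10^-16 J.
v = √(2K/m) = √(2·8.43×10^-16/1.88×10^-28) = 3.00×10^6 m/s.
r = mv/(qB) = (1.88×10^-28)(3.00×10^6) / [(1×1.60×10^-19)(2.56)] = 1.37×10^-3 m.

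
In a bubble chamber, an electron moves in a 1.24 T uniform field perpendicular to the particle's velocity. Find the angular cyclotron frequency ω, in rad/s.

ω = qB/m = (1×1.60×10^-19)(1.24) / (9.11×10^-31) = 2.18×10^11 rad/s.

ω ≈ 2.18×10^11 rad/s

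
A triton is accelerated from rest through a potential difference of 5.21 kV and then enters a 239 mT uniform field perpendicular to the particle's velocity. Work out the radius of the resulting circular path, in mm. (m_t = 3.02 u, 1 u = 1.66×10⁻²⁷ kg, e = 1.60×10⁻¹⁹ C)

r ≈ 75.6 mm

The kinetic energy gained is K = qV = (1×1.60×10^-19)(5210) = 8.34×10^-16 J.
v = √(2K/m) = 5.77×10^5 m/s.
r = mv/(qB) = (5.01×10^-27)(5.77×10^5) / [(1×1.60×10^-19)(0.239)] = 0.0756 m.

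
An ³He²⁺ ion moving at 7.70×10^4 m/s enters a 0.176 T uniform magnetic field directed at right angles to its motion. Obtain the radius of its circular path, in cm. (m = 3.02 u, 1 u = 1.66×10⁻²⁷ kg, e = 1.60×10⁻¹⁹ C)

r ≈ 0.685 cm

The magnetic force provides the centripetal force: qvB = mv²/r, so r = mv/(qB).
r = (5.01×10^-27 kg)(7.70×10^4 m/s) / [(2×1.60×10^-19 C)(0.176 T)] = 6.85×10^-3 m.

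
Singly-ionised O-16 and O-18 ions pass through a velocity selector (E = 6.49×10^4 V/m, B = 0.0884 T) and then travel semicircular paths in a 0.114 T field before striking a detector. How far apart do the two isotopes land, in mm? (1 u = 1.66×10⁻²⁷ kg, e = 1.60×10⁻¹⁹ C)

Δd ≈ 267 mm

Both emerge at v = E/B₁ = 7.34×10^5 m/s.
r = mv/(qB₂), so r₁ = 1.069 m and r₂ = 1.203 m, giving Δr = 0.134 m.
After a semicircle each ion lands a diameter 2r from the entry slit, so the separation is 2Δr = 0.267 m.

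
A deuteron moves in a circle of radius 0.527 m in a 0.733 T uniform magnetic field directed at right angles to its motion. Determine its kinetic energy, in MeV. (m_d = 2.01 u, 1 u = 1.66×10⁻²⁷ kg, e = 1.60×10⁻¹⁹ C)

v = qBr/m = (1×1.60×10^-19)(0.733)(0.527) / (3.34×10^-27) = 1.85×10^7 m/s.
K = ½mv² = 0.5·(3.34×10^-27)·(1.85×10^7)² = 5.72×10^-13 J = 3.58 MeV.

K ≈ 3.58 MeV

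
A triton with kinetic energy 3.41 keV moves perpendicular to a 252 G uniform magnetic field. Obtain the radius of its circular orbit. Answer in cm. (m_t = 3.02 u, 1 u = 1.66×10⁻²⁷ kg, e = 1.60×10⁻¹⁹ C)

Convert the energy: K = 3.41 keV = 5.46×10^-16 J.
v = √(2K/m) = √(2·5.46×10^-16/5.01×10^-27) = 4.67×10^5 m/s.
r = mv/(qB) = (5.01×10^-27)(4.67×10^5) / [(1×1.60×10^-19)(0.0252)] = 0.580 m.

r ≈ 58.0 cm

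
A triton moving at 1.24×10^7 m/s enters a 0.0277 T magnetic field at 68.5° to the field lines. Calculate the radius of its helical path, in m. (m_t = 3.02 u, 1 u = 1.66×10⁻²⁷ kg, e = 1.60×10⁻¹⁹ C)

r ≈ 13.1 m

Only the perpendicular component v⊥ = v sin68.5° = 1.15×10^7 m/s is bent by the field.
r = m v⊥ /(qB) = (5.01×10^-27)(1.15×10^7) / [(1×1.60×10^-19)(0.0277)] = 13.1 m.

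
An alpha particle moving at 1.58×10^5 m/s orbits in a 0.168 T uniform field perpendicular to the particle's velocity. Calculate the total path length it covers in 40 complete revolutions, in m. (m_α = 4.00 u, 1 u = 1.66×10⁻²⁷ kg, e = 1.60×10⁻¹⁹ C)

L ≈ 4.90 m

r = mv/(qB) = 0.0195 m, so one revolution covers 2πr = 0.123 m.
In 40 revolutions: L = 40·2πr = 4.90 m.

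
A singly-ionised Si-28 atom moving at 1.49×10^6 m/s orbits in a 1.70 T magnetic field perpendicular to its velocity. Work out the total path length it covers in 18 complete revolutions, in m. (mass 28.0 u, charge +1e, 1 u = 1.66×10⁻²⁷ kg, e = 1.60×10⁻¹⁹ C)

r = mv/(qB) = 0.255 m, so one revolution covers 2πr = 1.60 m.
In 18 revolutions: L = 18·2πr = 28.8 m.

L ≈ 28.8 m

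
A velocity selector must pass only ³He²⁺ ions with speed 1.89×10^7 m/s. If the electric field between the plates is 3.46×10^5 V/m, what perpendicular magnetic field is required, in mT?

B ≈ 18.3 mT

qE = qvB ⇒ B = E/v = (3.46×10^5) / (1.89×10^7) = 0.0183 T.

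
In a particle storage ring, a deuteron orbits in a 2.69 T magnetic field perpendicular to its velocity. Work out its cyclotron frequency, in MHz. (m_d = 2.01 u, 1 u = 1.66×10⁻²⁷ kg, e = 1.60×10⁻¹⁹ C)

f ≈ 20.5 MHz

f = qB/(2πm) = (1×1.60×10^-19)(2.69) / [2π(3.34×10^-27)] = 2.05×10^7 Hz.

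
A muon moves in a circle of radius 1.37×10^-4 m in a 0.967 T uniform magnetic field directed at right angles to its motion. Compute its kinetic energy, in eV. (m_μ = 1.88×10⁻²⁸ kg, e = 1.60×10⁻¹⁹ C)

v = qBr/m = (1×1.60×10^-19)(0.967)(1.37×10^-4) / (1.88×10^-28) = 1.13×10^5 m/s.
K = ½mv² = 0.5·(1.88×10^-28)·(1.13×10^5)² = 1.19×10^-18 J = 7.47 eV.

K ≈ 7.47 eV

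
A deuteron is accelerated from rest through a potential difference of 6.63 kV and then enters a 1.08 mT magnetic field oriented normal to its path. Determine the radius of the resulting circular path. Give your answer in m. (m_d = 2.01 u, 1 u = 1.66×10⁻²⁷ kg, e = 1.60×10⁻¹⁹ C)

r ≈ 15.4 m

The kinetic energy gained is K = qV = (1×1.60×10^-19)(6630) = 1.06×10^-15 J.
v = √(2K/m) = 7.97×10^5 m/s.
r = mv/(qB) = (3.34×10^-27)(7.97×10^5) / [(1×1.60×10^-19)(1.08×10^-3)] = 15.4 m.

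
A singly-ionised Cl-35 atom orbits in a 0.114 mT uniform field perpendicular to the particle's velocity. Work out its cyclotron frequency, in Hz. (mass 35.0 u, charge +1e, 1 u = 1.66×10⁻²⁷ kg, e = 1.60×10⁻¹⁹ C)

f ≈ 50.0 Hz

f = qB/(2πm) = (1×1.60×10^-19)(1.14×10^-4) / [2π(5.81×10^-26)] = 50.0 Hz.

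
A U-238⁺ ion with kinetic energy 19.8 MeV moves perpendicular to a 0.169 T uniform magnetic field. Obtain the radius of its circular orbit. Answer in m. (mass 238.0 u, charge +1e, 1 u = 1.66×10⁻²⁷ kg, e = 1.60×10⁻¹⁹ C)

Convert the energy: K = 19.8 MeV = 3.17×10^-12 J.
v = √(2K/m) = √(2·3.17×10^-12/3.95×10^-25) = 4.00×10^6 m/s.
r = mv/(qB) = (3.95×10^-25)(4.00×10^6) / [(1×1.60×10^-19)(0.169)] = 58.5 m.

r ≈ 58.5 m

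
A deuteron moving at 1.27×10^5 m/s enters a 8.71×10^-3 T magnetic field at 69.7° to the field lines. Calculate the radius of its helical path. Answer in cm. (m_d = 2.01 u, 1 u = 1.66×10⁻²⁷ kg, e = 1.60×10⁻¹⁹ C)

Only the perpendicular component v⊥ = v sin69.7° = 1.19×10^5 m/s is bent by the field.
r = m v⊥ /(qB) = (3.34×10^-27)(1.19×10^5) / [(1×1.60×10^-19)(8.71×10^-3)] = 0.285 m.

r ≈ 28.5 cm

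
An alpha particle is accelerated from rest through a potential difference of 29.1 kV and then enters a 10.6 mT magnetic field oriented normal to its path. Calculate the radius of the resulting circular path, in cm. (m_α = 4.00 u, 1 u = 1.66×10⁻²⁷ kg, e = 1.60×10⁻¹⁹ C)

r ≈ 328 cm

The kinetic energy gained is K = qV = (2×1.60×10^-19)(2.91×10^4) = 9.31×10^-15 J.
v = √(2K/m) = 1.67×10^6 m/s.
r = mv/(qB) = (6.64×10^-27)(1.67×10^6) / [(2×1.60×10^-19)(0.0106)] = 3.28 m.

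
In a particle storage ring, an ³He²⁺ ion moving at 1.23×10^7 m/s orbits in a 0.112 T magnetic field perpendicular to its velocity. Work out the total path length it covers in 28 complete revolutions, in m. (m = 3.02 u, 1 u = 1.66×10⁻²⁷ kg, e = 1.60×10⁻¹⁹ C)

L ≈ 303 m

r = mv/(qB) = 1.72 m, so one revolution covers 2πr = 10.8 m.
In 28 revolutions: L = 28·2πr = 303 m.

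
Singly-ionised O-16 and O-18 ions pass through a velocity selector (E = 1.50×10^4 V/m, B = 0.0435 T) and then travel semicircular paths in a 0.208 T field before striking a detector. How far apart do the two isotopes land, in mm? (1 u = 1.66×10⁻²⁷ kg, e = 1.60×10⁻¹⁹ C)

Both emerge at v = E/B₁ = 3.45×10^5 m/s.
r = mv/(qB₂), so r₁ = 0.2752 m and r₂ = 0.3096 m, giving Δr = 0.0344 m.
After a semicircle each ion lands a diameter 2r from the entry slit, so the separation is 2Δr = 0.0688 m.

Δd ≈ 68.8 mm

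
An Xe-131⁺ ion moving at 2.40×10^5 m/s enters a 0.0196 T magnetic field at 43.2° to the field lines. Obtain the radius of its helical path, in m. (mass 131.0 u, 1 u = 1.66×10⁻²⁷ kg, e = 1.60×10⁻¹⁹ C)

r ≈ 11.4 m

Only the perpendicular component v⊥ = v sin43.2° = 1.64×10^5 m/s is bent by the field.
r = m v⊥ /(qB) = (2.17×10^-25)(1.64×10^5) / [(1×1.60×10^-19)(0.0196)] = 11.4 m.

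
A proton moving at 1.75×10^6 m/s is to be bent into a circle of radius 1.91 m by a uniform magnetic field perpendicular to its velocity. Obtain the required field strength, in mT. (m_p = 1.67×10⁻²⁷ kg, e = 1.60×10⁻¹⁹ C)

qvB = mv²/r gives B = mv/(qr).
B = (1.67×10^-27)(1.75×10^6) / [(1×1.60×10^-19)(1.91)] = 9.56×10^-3 T.

B ≈ 9.56 mT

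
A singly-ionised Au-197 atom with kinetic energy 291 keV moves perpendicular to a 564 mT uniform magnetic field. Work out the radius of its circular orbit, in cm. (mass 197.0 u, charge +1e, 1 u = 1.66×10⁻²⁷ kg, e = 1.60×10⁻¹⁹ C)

r ≈ 193 cm

Convert the energy: K = 291 keV = 4.66×10^-14 J.
v = √(2K/m) = √(2·4.66×10^-14/3.27×10^-25) = 5.34×10^5 m/s.
r = mv/(qB) = (3.27×10^-25)(5.34×10^5) / [(1×1.60×10^-19)(0.564)] = 1.93 m.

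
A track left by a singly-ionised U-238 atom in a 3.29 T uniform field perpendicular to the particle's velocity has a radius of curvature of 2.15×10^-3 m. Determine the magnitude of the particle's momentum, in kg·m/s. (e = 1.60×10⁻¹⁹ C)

Since qvB = mv²/r, the momentum p = mv = qBr.
p = (1×1.60×10^-19)(3.29)(2.15×10^-3) = 1.13×10^-21 kg·m/s.

p ≈ 1.13×10^-21 kg·m/s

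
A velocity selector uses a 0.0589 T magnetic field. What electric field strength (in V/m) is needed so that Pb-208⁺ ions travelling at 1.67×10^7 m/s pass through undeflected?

E ≈ 9.84×10^5 V/m

qE = qvB ⇒ E = vB = (1.67×10^7)(0.0589) = 9.84×10^5 V/m.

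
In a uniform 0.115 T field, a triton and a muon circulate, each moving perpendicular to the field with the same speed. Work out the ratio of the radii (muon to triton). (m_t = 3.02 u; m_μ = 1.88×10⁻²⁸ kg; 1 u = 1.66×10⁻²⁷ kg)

ratio ≈ 0.0375

r = mv/(qB) ⇒ at equal v, r ∝ m/q.
r_{muon}/r_{triton} = 0.0375.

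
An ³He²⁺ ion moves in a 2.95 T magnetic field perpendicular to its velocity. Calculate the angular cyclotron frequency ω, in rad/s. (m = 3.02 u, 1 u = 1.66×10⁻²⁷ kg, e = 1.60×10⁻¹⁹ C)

ω = qB/m = (2×1.60×10^-19)(2.95) / (5.01×10^-27) = 1.88×10^8 rad/s.

ω ≈ 1.88×10^8 rad/s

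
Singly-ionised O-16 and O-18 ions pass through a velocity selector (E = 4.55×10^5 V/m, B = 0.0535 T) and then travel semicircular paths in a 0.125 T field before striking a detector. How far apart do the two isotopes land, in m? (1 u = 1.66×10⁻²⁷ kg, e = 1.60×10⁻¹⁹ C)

Both emerge at v = E/B₁ = 8.50×10^6 m/s.
r = mv/(qB₂), so r₁ = 11.29 m and r₂ = 12.71 m, giving Δr = 1.41 m.
After a semicircle each ion lands a diameter 2r from the entry slit, so the separation is 2Δr = 2.82 m.

Δd ≈ 2.82 m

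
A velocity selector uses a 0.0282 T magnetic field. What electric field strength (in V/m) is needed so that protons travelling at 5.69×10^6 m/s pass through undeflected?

E ≈ 1.60×10^5 V/m

qE = qvB ⇒ E = vB = (5.69×10^6)(0.0282) = 1.60×10^5 V/m.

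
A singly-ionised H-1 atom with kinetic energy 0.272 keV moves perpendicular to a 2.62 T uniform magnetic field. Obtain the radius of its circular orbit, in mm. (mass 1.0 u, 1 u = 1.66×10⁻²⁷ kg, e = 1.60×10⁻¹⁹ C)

r ≈ 0.907 mm

Convert the energy: K = 0.272 keV = 4.35×10^-17 J.
v = √(2K/m) = √(2·4.35×10^-17/1.66×10^-27) = 2.29×10^5 m/s.
r = mv/(qB) = (1.66×10^-27)(2.29×10^5) / [(1×1.60×10^-19)(2.62)] = 9.07×10^-4 m.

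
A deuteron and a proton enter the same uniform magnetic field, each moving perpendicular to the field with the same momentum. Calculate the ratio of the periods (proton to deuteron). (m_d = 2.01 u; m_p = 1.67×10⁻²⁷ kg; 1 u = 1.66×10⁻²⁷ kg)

ratio ≈ 0.501

T = 2πm/(qB) is independent of speed, so T₂/T₁ = (m₂/q₂)/(m₁/q₁).
T_{proton}/T_{deuteron} = (1.67×10^-27/1e) / (3.34×10^-27/1e) = 0.501.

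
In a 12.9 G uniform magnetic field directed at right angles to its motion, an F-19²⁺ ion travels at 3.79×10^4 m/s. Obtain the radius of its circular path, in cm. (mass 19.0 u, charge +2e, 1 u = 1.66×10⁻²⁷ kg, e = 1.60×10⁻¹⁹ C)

r ≈ 290 cm

The magnetic force provides the centripetal force: qvB = mv²/r, so r = mv/(qB).
r = (3.15×10^-26 kg)(3.79×10^4 m/s) / [(2×1.60×10^-19 C)(1.29×10^-3 T)] = 2.90 m.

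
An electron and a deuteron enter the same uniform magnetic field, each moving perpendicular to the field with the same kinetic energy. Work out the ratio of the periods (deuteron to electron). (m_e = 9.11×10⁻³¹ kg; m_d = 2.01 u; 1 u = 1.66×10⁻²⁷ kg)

T = 2πm/(qB) is independent of speed, so T₂/T₁ = (m₂/q₂)/(m₁/q₁).
T_{deuteron}/T_{electron} = (3.34×10^-27/1e) / (9.11×10^-31/1e) = 3660.

ratio ≈ 3660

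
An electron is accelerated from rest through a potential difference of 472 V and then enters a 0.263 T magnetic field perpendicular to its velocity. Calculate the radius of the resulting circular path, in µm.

r ≈ 279 µm

The kinetic energy gained is K = qV = (1×1.60×10^-19)(472) = 7.55×10^-17 J.
v = √(2K/m) = 1.29×10^7 m/s.
r = mv/(qB) = (9.11×10^-31)(1.29×10^7) / [(1×1.60×10^-19)(0.263)] = 2.79×10^-4 m.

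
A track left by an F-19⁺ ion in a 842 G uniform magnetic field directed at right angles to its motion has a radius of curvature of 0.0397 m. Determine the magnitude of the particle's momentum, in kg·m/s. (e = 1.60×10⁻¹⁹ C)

p ≈ 5.35×10^-22 kg·m/s

Since qvB = mv²/r, the momentum p = mv = qBr.
p = (1×1.60×10^-19)(0.0842)(0.0397) = 5.35×10^-22 kg·m/s.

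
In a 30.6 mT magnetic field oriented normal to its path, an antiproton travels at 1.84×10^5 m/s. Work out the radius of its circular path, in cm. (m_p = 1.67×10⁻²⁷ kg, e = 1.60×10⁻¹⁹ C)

The magnetic force provides the centripetal force: qvB = mv²/r, so r = mv/(qB).
r = (1.67×10^-27 kg)(1.84×10^5 m/s) / [(1×1.60×10^-19 C)(0.0306 T)] = 0.0628 m.

r ≈ 6.28 cm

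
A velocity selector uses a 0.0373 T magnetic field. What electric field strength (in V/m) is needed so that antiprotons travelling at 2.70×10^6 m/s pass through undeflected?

qE = qvB ⇒ E = vB = (2.70×10^6)(0.0373) = 1.01×10^5 V/m.

E ≈ 1.01×10^5 V/m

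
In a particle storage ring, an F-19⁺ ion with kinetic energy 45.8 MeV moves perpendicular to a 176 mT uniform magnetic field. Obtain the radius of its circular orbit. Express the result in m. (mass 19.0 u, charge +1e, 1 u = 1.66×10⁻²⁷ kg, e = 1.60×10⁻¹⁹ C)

r ≈ 24.1 m

Convert the energy: K = 45.8 MeV = 7.33×10^-12 J.
v = √(2K/m) = √(2·7.33×10^-12/3.15×10^-26) = 2.16×10^7 m/s.
r = mv/(qB) = (3.15×10^-26)(2.16×10^7) / [(1×1.60×10^-19)(0.176)] = 24.1 m.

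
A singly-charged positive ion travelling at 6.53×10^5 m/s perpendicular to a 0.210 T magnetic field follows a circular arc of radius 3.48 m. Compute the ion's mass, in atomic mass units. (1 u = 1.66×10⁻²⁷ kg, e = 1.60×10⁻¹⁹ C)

m ≈ 108 u

qvB = mv²/r ⇒ m = qBr/v.
m = (1×1.60×10^-19)(0.210)(3.48) / (6.53×10^5) = 1.79×10^-25 kg = 108 u.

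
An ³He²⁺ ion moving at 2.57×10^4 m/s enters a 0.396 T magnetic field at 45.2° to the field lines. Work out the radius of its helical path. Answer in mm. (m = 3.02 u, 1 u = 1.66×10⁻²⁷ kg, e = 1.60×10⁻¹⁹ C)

r ≈ 0.721 mm

Only the perpendicular component v⊥ = v sin45.2° = 1.82×10^4 m/s is bent by the field.
r = m v⊥ /(qB) = (5.01×10^-27)(1.82×10^4) / [(2×1.60×10^-19)(0.396)] = 7.21×10^-4 m.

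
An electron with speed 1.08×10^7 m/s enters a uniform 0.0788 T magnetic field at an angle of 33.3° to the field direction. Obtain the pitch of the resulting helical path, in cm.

pitch ≈ 0.410 cm

The velocity component along B is v∥ = v cos33.3° = 9.03×10^6 m/s.
The cyclotron period T = 2πm/(qB) = 4.54×10^-10 s is set by m, q, B alone.
Pitch = v∥·T = (9.03×10^6)(4.54×10^-10) = 4.10×10^-3 m.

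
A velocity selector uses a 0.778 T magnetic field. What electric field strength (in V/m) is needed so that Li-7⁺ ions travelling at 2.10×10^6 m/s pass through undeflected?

E ≈ 1.63×10^6 V/m

qE = qvB ⇒ E = vB = (2.10×10^6)(0.778) = 1.63×10^6 V/m.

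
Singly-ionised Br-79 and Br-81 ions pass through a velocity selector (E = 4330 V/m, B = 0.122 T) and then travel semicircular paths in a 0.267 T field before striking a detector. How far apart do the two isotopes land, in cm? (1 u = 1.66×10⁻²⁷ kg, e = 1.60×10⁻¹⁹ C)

Both emerge at v = E/B₁ = 3.55×10^4 m/s.
r = mv/(qB₂), so r₁ = 0.10895 m and r₂ = 0.11171 m, giving Δr = 2.76×10^-3 m.
After a semicircle each ion lands a diameter 2r from the entry slit, so the separation is 2Δr = 5.52×10^-3 m.

Δd ≈ 0.552 cm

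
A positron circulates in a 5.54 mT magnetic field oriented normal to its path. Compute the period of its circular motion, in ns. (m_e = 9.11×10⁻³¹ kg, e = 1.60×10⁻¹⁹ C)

The cyclotron period is independent of speed: T = 2πm/(qB).
T = 2π(9.11×10^-31) / [(1×1.60×10^-19)(5.54×10^-3)] = 6.46×10^-9 s.

T ≈ 6.46 ns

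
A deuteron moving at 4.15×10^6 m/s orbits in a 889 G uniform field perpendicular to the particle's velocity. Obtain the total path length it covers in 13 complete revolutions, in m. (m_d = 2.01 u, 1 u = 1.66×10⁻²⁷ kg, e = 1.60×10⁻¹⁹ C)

r = mv/(qB) = 0.973 m, so one revolution covers 2πr = 6.12 m.
In 13 revolutions: L = 13·2πr = 79.5 m.

L ≈ 79.5 m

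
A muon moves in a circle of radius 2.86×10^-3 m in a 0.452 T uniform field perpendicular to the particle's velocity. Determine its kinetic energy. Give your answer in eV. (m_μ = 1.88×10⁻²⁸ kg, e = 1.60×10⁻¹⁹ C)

v = qBr/m = (1×1.60×10^-19)(0.452)(2.86×10^-3) / (1.88×10^-28) = 1.10×10^6 m/s.
K = ½mv² = 0.5·(1.88×10^-28)·(1.10×10^6)² = 1.14×10^-16 J = 711 eV.

K ≈ 711 eV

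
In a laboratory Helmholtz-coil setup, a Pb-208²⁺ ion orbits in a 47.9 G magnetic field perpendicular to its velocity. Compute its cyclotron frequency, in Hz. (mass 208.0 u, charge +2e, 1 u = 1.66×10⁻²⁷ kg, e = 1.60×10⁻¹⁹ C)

f = qB/(2πm) = (2×1.60×10^-19)(4.79×10^-3) / [2π(3.45×10^-25)] = 707 Hz.

f ≈ 707 Hz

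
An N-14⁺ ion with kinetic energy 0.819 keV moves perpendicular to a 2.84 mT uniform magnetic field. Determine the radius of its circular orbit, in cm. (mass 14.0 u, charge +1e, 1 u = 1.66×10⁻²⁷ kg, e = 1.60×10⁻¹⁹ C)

r ≈ 543 cm

Convert the energy: K = 0.819 keV = 1.31×10^-16 J.
v = √(2K/m) = √(2·1.31×10^-16/2.32×10^-26) = 1.06×10^5 m/s.
r = mv/(qB) = (2.32×10^-26)(1.06×10^5) / [(1×1.60×10^-19)(2.84×10^-3)] = 5.43 m.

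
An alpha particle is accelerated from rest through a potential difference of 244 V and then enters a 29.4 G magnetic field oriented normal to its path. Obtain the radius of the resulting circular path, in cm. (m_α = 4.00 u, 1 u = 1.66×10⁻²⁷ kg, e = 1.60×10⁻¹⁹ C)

The kinetic energy gained is K = qV = (2×1.60×10^-19)(244) = 7.81×10^-17 J.
v = √(2K/m) = 1.53×10^5 m/s.
r = mv/(qB) = (6.64×10^-27)(1.53×10^5) / [(2×1.60×10^-19)(2.94×10^-3)] = 1.08 m.

r ≈ 108 cm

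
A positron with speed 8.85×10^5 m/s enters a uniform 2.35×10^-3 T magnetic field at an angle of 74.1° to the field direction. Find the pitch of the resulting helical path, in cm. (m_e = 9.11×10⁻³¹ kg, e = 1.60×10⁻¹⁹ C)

The velocity component along B is v∥ = v cos74.1° = 2.42×10^5 m/s.
The cyclotron period T = 2πm/(qB) = 1.52×10^-8 s is set by m, q, B alone.
Pitch = v∥·T = (2.42×10^5)(1.52×10^-8) = 3.69×10^-3 m.

pitch ≈ 0.369 cm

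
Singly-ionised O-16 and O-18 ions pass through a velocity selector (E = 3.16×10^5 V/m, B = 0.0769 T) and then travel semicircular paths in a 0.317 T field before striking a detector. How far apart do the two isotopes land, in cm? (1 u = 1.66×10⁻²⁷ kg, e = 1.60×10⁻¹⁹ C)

Δd ≈ 53.8 cm

Both emerge at v = E/B₁ = 4.11×10^6 m/s.
r = mv/(qB₂), so r₁ = 2.152 m and r₂ = 2.421 m, giving Δr = 0.269 m.
After a semicircle each ion lands a diameter 2r from the entry slit, so the separation is 2Δr = 0.538 m.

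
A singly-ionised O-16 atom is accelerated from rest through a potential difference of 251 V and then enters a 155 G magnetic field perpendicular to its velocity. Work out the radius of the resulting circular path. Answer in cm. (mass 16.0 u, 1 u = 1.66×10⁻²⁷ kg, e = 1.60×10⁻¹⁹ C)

The kinetic energy gained is K = qV = (1×1.60×10^-19)(251) = 4.02×10^-17 J.
v = √(2K/m) = 5.50×10^4 m/s.
r = mv/(qB) = (2.66×10^-26)(5.50×10^4) / [(1×1.60×10^-19)(0.0155)] = 0.589 m.

r ≈ 58.9 cm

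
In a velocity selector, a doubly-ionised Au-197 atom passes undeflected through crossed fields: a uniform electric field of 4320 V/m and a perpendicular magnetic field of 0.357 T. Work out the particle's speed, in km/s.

v ≈ 12.1 km/s

For zero net force, qE = qvB, so v = E/B.
v = (4320) / (0.357) = 1.21×10^4 m/s.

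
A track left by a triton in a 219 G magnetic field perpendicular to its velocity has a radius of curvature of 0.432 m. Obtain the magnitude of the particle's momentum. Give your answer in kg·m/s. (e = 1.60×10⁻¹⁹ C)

p ≈ 1.51×10^-21 kg·m/s

Since qvB = mv²/r, the momentum p = mv = qBr.
p = (1×1.60×10^-19)(0.0219)(0.432) = 1.51×10^-21 kg·m/s.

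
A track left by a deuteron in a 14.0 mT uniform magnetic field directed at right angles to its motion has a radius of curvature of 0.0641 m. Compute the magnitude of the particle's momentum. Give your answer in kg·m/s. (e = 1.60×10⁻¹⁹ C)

Since qvB = mv²/r, the momentum p = mv = qBr.
p = (1×1.60×10^-19)(0.0140)(0.0641) = 1.44×10^-22 kg·m/s.

p ≈ 1.44×10^-22 kg·m/s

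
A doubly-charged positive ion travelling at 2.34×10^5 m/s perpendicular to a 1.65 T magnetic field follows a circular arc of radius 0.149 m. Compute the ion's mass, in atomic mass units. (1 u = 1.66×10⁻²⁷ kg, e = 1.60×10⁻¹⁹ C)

m ≈ 203 u

qvB = mv²/r ⇒ m = qBr/v.
m = (2×1.60×10^-19)(1.65)(0.149) / (2.34×10^5) = 3.36×10^-25 kg = 203 u.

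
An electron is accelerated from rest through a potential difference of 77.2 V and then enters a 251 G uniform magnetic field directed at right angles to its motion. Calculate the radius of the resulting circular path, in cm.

r ≈ 0.118 cm

The kinetic energy gained is K = qV = (1×1.60×10^-19)(77.2) = 1.24×10^-17 J.
v = √(2K/m) = 5.21×10^6 m/s.
r = mv/(qB) = (9.11×10^-31)(5.21×10^6) / [(1×1.60×10^-19)(0.0251)] = 1.18×10^-3 m.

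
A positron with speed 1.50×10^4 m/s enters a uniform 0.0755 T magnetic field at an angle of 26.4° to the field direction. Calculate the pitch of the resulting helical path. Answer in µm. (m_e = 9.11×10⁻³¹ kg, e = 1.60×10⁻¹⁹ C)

The velocity component along B is v∥ = v cos26.4° = 1.34×10^4 m/s.
The cyclotron period T = 2πm/(qB) = 4.74×10^-10 s is set by m, q, B alone.
Pitch = v∥·T = (1.34×10^4)(4.74×10^-10) = 6.37×10^-6 m.

pitch ≈ 6.37 µm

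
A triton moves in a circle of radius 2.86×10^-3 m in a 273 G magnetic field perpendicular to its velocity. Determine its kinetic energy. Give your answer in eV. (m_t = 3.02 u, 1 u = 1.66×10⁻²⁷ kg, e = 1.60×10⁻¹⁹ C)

K ≈ 0.0973 eV

v = qBr/m = (1×1.60×10^-19)(0.0273)(2.86×10^-3) / (5.01×10^-27) = 2490 m/s.
K = ½mv² = 0.5·(5.01×10^-27)·(2490)² = 1.56×10^-20 J = 0.0973 eV.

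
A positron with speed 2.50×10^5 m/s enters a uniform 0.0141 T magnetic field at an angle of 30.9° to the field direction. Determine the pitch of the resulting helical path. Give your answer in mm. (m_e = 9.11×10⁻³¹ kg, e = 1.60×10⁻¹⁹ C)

pitch ≈ 0.544 mm

The velocity component along B is v∥ = v cos30.9° = 2.15×10^5 m/s.
The cyclotron period T = 2πm/(qB) = 2.54×10^-9 s is set by m, q, B alone.
Pitch = v∥·T = (2.15×10^5)(2.54×10^-9) = 5.44×10^-4 m.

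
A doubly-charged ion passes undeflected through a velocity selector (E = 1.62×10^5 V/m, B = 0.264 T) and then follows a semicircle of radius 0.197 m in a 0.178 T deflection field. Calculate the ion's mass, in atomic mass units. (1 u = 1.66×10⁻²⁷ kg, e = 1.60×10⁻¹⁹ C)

m ≈ 11.0 u

v = E/B₁ = 6.14×10^5 m/s.
From r = mv/(qB₂), m = qB₂r/v = (2×1.60×10^-19)(0.178)(0.197) / (6.14×10^5) = 1.83×10^-26 kg.
In atomic mass units: m = 1.83×10^-26 / 1.66×10^-27 = 11.0 u.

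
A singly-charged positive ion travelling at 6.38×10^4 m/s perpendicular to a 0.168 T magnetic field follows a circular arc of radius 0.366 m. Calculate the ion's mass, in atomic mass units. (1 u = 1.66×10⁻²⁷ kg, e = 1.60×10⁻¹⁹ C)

qvB = mv²/r ⇒ m = qBr/v.
m = (1×1.60×10^-19)(0.168)(0.366) / (6.38×10^4) = 1.54×10^-25 kg = 92.9 u.

m ≈ 92.9 u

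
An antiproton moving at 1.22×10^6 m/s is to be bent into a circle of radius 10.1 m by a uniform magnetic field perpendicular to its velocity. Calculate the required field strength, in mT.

qvB = mv²/r gives B = mv/(qr).
B = (1.67×10^-27)(1.22×10^6) / [(1×1.60×10^-19)(10.1)] = 1.26×10^-3 T.

B ≈ 1.26 mT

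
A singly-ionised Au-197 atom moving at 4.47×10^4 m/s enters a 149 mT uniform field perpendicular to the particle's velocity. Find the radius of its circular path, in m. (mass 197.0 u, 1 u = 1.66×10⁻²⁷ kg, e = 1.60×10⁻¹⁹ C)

r ≈ 0.613 m

The magnetic force provides the centripetal force: qvB = mv²/r, so r = mv/(qB).
r = (3.27×10^-25 kg)(4.47×10^4 m/s) / [(1×1.60×10^-19 C)(0.149 T)] = 0.613 m.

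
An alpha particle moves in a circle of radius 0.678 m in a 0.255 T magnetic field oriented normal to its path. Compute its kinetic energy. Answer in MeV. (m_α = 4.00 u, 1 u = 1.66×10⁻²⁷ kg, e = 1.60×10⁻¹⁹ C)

K ≈ 1.44 MeV

v = qBr/m = (2×1.60×10^-19)(0.255)(0.678) / (6.64×10^-27) = 8.33×10^6 m/s.
K = ½mv² = 0.5·(6.64×10^-27)·(8.33×10^6)² = 2.30×10^-13 J = 1.44 MeV.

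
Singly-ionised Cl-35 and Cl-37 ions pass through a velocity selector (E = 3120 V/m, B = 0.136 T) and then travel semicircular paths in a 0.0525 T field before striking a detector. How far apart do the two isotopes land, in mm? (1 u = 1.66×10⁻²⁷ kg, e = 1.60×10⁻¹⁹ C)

Δd ≈ 18.1 mm

Both emerge at v = E/B₁ = 2.29×10^4 m/s.
r = mv/(qB₂), so r₁ = 0.15868 m and r₂ = 0.16774 m, giving Δr = 9.07×10^-3 m.
After a semicircle each ion lands a diameter 2r from the entry slit, so the separation is 2Δr = 0.0181 m.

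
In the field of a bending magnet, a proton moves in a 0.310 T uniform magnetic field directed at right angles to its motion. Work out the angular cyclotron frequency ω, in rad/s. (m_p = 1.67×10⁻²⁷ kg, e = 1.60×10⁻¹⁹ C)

ω = qB/m = (1×1.60×10^-19)(0.310) / (1.67×10^-27) = 2.97×10^7 rad/s.

ω ≈ 2.97×10^7 rad/s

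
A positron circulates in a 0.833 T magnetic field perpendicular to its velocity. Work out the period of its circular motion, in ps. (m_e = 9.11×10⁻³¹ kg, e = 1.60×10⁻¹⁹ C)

T ≈ 42.9 ps

The cyclotron period is independent of speed: T = 2πm/(qB).
T = 2π(9.11×10^-31) / [(1×1.60×10^-19)(0.833)] = 4.29×10^-11 s.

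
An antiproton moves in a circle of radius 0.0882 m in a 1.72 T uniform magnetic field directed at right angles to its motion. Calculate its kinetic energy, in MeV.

v = qBr/m = (1×1.60×10^-19)(1.72)(0.0882) / (1.67×10^-27) = 1.45×10^7 m/s.
K = ½mv² = 0.5·(1.67×10^-27)·(1.45×10^7)² = 1.76×10^-13 J = 1.10 MeV.

K ≈ 1.10 MeV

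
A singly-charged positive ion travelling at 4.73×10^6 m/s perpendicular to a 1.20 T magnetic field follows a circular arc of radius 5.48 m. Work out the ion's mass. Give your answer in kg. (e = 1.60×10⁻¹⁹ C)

m ≈ 2.22×10^-25 kg

qvB = mv²/r ⇒ m = qBr/v.
m = (1×1.60×10^-19)(1.20)(5.48) / (4.73×10^6) = 2.22×10^-25 kg.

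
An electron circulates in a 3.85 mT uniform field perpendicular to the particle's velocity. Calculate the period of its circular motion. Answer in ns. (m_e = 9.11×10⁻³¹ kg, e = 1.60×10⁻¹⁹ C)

T ≈ 9.29 ns

The cyclotron period is independent of speed: T = 2πm/(qB).
T = 2π(9.11×10^-31) / [(1×1.60×10^-19)(3.85×10^-3)] = 9.29×10^-9 s.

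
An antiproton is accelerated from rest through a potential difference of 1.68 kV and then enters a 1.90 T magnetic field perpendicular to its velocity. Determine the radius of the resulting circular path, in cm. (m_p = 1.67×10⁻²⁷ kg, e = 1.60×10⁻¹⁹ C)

r ≈ 0.312 cm

The kinetic energy gained is K = qV = (1×1.60×10^-19)(1680) = 2.69×10^-16 J.
v = √(2K/m) = 5.67×10^5 m/s.
r = mv/(qB) = (1.67×10^-27)(5.67×10^5) / [(1×1.60×10^-19)(1.90)] = 3.12×10^-3 m.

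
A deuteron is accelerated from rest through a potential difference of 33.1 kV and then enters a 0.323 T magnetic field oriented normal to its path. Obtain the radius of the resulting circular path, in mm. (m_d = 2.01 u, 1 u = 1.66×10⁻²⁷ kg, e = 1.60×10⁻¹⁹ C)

r ≈ 115 mm

The kinetic energy gained is K = qV = (1×1.60×10^-19)(3.31×10^4) = 5.30×10^-15 J.
v = √(2K/m) = 1.78×10^6 m/s.
r = mv/(qB) = (3.34×10^-27)(1.78×10^6) / [(1×1.60×10^-19)(0.323)] = 0.115 m.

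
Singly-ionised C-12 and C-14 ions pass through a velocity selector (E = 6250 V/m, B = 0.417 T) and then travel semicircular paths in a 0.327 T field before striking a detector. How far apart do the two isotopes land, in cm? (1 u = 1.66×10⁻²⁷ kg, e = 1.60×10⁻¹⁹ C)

Both emerge at v = E/B₁ = 1.50×10^4 m/s.
r = mv/(qB₂), so r₁ = 5.706×10^-3 m and r₂ = 6.658×10^-3 m, giving Δr = 9.51×10^-4 m.
After a semicircle each ion lands a diameter 2r from the entry slit, so the separation is 2Δr = 1.90×10^-3 m.

Δd ≈ 0.190 cm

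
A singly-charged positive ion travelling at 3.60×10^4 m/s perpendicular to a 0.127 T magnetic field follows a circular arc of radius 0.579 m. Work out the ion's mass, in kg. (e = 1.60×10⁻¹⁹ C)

m ≈ 3.27×10^-25 kg

qvB = mv²/r ⇒ m = qBr/v.
m = (1×1.60×10^-19)(0.127)(0.579) / (3.60×10^4) = 3.27×10^-25 kg.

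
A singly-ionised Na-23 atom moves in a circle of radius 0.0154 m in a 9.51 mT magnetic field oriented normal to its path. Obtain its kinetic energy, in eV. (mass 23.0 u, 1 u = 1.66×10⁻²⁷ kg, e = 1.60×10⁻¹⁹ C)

v = qBr/m = (1×1.60×10^-19)(9.51×10^-3)(0.0154) / (3.82×10^-26) = 614 m/s.
K = ½mv² = 0.5·(3.82×10^-26)·(614)² = 7.19×10^-21 J = 0.0449 eV.

K ≈ 0.0449 eV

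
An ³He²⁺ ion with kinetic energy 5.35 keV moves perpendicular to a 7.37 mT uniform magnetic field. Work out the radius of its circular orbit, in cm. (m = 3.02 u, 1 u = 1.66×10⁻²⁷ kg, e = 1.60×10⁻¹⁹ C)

Convert the energy: K = 5.35 keV = 8.56×10^-16 J.
v = √(2K/m) = √(2·8.56×10^-16/5.01×10^-27) = 5.84×10^5 m/s.
r = mv/(qB) = (5.01×10^-27)(5.84×10^5) / [(2×1.60×10^-19)(7.37×10^-3)] = 1.24 m.

r ≈ 124 cm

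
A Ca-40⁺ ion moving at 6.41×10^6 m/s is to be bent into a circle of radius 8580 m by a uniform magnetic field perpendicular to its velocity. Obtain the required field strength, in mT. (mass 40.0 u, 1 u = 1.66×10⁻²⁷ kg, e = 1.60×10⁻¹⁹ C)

B ≈ 0.310 mT

qvB = mv²/r gives B = mv/(qr).
B = (6.64×10^-26)(6.41×10^6) / [(1×1.60×10^-19)(8580)] = 3.10×10^-4 T.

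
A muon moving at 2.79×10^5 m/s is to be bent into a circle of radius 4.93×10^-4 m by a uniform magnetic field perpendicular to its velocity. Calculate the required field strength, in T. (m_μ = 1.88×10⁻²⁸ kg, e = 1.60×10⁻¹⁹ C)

B ≈ 0.665 T

qvB = mv²/r gives B = mv/(qr).
B = (1.88×10^-28)(2.79×10^5) / [(1×1.60×10^-19)(4.93×10^-4)] = 0.665 T.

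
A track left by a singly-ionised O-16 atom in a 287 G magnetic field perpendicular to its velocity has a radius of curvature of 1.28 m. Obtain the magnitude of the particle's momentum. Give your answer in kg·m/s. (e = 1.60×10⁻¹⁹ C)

p ≈ 5.88×10^-21 kg·m/s

Since qvB = mv²/r, the momentum p = mv = qBr.
p = (1×1.60×10^-19)(0.0287)(1.28) = 5.88×10^-21 kg·m/s.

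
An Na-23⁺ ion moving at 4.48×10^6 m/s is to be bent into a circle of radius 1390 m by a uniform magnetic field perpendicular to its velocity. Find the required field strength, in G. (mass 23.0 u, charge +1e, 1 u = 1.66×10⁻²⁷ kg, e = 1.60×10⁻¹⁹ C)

qvB = mv²/r gives B = mv/(qr).
B = (3.82×10^-26)(4.48×10^6) / [(1×1.60×10^-19)(1390)] = 7.69×10^-4 T.

B ≈ 7.69 G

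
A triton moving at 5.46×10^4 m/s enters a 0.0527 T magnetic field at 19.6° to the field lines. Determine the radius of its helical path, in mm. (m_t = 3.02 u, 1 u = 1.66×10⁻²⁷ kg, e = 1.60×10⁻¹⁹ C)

Only the perpendicular component v⊥ = v sin19.6° = 1.83×10^4 m/s is bent by the field.
r = m v⊥ /(qB) = (5.01×10^-27)(1.83×10^4) / [(1×1.60×10^-19)(0.0527)] = 0.0109 m.

r ≈ 10.9 mm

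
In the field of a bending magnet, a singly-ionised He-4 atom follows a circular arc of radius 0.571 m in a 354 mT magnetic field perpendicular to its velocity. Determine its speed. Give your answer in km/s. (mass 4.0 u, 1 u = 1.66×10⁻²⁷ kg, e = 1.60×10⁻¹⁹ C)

From qvB = mv²/r, v = qBr/m.
v = (1×1.60×10^-19)(0.354)(0.571) / (6.64×10^-27) = 4.87×10^6 m/s.

v ≈ 4870 km/s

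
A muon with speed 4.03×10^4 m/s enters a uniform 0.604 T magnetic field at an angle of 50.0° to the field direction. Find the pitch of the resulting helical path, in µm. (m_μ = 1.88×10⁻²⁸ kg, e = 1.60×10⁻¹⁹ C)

pitch ≈ 317 µm

The velocity component along B is v∥ = v cos50.0° = 2.59×10^4 m/s.
The cyclotron period T = 2πm/(qB) = 1.22×10^-8 s is set by m, q, B alone.
Pitch = v∥·T = (2.59×10^4)(1.22×10^-8) = 3.17×10^-4 m.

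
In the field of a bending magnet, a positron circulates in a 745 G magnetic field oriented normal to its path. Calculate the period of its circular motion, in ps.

The cyclotron period is independent of speed: T = 2πm/(qB).
T = 2π(9.11×10^-31) / [(1×1.60×10^-19)(0.0745)] = 4.80×10^-10 s.

T ≈ 480 ps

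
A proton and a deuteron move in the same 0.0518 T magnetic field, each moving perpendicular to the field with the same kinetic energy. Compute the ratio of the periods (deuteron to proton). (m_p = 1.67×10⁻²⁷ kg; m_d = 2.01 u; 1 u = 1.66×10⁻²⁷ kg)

ratio ≈ 2.00

T = 2πm/(qB) is independent of speed, so T₂/T₁ = (m₂/q₂)/(m₁/q₁).
T_{deuteron}/T_{proton} = (3.34×10^-27/1e) / (1.67×10^-27/1e) = 2.00.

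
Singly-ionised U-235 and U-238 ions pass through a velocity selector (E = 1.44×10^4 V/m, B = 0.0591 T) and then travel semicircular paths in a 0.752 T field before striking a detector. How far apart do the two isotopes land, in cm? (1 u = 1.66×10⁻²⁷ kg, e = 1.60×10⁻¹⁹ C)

Both emerge at v = E/B₁ = 2.44×10^5 m/s.
r = mv/(qB₂), so r₁ = 0.7900 m and r₂ = 0.8001 m, giving Δr = 0.0101 m.
After a semicircle each ion lands a diameter 2r from the entry slit, so the separation is 2Δr = 0.0202 m.

Δd ≈ 2.02 cm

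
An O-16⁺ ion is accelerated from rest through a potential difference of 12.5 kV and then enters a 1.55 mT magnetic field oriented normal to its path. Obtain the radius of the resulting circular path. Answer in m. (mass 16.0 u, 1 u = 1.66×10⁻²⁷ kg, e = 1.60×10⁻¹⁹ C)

The kinetic energy gained is K = qV = (1×1.60×10^-19)(1.25×10^4) = 2.00×10^-15 J.
v = √(2K/m) = 3.88×10^5 m/s.
r = mv/(qB) = (2.66×10^-26)(3.88×10^5) / [(1×1.60×10^-19)(1.55×10^-3)] = 41.6 m.

r ≈ 41.6 m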